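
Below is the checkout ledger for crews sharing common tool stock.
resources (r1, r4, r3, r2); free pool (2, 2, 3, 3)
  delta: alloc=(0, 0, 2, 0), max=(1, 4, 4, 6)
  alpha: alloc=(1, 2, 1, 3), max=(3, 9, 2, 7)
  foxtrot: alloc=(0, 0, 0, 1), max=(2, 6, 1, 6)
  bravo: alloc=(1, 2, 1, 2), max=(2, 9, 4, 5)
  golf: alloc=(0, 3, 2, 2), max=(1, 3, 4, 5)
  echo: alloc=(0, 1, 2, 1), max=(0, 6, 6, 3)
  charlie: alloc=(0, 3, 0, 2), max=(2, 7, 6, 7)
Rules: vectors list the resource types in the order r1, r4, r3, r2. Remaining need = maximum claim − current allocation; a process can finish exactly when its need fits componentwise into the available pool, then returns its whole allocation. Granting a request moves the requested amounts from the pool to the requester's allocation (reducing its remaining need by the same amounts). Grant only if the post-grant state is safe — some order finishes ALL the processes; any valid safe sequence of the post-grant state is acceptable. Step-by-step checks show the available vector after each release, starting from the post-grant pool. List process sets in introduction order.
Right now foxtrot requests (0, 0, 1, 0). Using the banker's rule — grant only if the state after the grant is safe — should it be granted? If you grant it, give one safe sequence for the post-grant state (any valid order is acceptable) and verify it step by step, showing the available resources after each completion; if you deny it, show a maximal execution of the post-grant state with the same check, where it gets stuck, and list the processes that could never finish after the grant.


GRANT — the state after the grant stays safe, e.g. via golf, echo, charlie, foxtrot, bravo, alpha, delta.
Key observation: the transfer keeps a workable pool ((2, 2, 2, 3)); golf starts the safe sequence.
Step-by-step check of the post-grant state:
  pool = (2, 2, 2, 3)
  golf needs (1, 0, 2, 3) <= (2, 2, 2, 3) -> finishes; pool += (0, 3, 2, 2) = (2, 5, 4, 5)
  echo needs (0, 5, 4, 2) <= (2, 5, 4, 5) -> finishes; pool += (0, 1, 2, 1) = (2, 6, 6, 6)
  charlie needs (2, 4, 6, 5) <= (2, 6, 6, 6) -> finishes; pool += (0, 3, 0, 2) = (2, 9, 6, 8)
  foxtrot needs (2, 6, 0, 5) <= (2, 9, 6, 8) -> finishes; pool += (0, 0, 1, 1) = (2, 9, 7, 9)
  bravo needs (1, 7, 3, 3) <= (2, 9, 7, 9) -> finishes; pool += (1, 2, 1, 2) = (3, 11, 8, 11)
  alpha needs (2, 7, 1, 4) <= (3, 11, 8, 11) -> finishes; pool += (1, 2, 1, 3) = (4, 13, 9, 14)
  delta needs (1, 4, 2, 6) <= (4, 13, 9, 14) -> finishes; pool += (0, 0, 2, 0) = (4, 13, 11, 14)


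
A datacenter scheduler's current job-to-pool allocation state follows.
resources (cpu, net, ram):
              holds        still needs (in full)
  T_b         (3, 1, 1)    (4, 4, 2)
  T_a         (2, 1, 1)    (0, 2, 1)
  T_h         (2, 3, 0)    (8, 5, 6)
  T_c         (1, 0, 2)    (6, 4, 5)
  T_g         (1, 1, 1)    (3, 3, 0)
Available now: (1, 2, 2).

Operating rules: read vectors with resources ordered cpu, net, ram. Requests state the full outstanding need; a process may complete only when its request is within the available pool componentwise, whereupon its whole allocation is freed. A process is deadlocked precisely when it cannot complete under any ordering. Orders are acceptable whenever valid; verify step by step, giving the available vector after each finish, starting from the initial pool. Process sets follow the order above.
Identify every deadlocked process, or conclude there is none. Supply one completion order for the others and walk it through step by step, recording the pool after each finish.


Nothing here is deadlocked.
Key observation: there is always a runnable process — T_a first — so the state unwinds completely.
The rest can finish in the order T_a, T_g, T_b, T_c, T_h. Walking it through:
  pool = (1, 2, 2)
  run T_a (needs (0, 2, 1), free (1, 2, 2)); after release of (2, 1, 1) the pool is (3, 3, 3)
  run T_g (needs (3, 3, 0), free (3, 3, 3)); after release of (1, 1, 1) the pool is (4, 4, 4)
  run T_b (needs (4, 4, 2), free (4, 4, 4)); after release of (3, 1, 1) the pool is (7, 5, 5)
  run T_c (needs (6, 4, 5), free (7, 5, 5)); after release of (1, 0, 2) the pool is (8, 5, 7)
  run T_h (needs (8, 5, 6), free (8, 5, 7)); after release of (2, 3, 0) the pool is (10, 8, 7)


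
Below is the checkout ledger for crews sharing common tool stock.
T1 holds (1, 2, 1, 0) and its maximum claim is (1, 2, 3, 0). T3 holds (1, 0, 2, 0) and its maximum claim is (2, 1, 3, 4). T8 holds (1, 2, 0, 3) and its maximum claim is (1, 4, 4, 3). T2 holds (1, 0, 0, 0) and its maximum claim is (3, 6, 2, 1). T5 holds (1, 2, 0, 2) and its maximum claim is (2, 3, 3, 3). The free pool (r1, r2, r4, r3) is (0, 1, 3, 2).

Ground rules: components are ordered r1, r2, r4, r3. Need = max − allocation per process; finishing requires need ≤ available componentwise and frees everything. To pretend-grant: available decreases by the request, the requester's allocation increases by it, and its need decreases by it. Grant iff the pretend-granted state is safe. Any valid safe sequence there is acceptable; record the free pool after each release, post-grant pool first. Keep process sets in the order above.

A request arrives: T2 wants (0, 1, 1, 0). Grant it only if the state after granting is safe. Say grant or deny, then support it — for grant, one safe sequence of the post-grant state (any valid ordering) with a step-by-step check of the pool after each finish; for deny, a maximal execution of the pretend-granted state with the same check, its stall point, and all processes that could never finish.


GRANT — the state after the grant stays safe, e.g. via T1, T5, T3, T8, T2.
Key observation: granting shrinks the pool to (0, 0, 2, 2), yet T1 still fits and the chain goes through.
Check on the post-grant state, step by step:
  pool = (0, 0, 2, 2)
  run T1 (needs (0, 0, 2, 0), free (0, 0, 2, 2)); after release of (1, 2, 1, 0) the pool is (1, 2, 3, 2)
  run T5 (needs (1, 1, 3, 1), free (1, 2, 3, 2)); after release of (1, 2, 0, 2) the pool is (2, 4, 3, 4)
  run T3 (needs (1, 1, 1, 4), free (2, 4, 3, 4)); after release of (1, 0, 2, 0) the pool is (3, 4, 5, 4)
  run T8 (needs (0, 2, 4, 0), free (3, 4, 5, 4)); after release of (1, 2, 0, 3) the pool is (4, 6, 5, 7)
  run T2 (needs (2, 5, 1, 1), free (4, 6, 5, 7)); after release of (1, 1, 1, 0) the pool is (5, 7, 6, 7)


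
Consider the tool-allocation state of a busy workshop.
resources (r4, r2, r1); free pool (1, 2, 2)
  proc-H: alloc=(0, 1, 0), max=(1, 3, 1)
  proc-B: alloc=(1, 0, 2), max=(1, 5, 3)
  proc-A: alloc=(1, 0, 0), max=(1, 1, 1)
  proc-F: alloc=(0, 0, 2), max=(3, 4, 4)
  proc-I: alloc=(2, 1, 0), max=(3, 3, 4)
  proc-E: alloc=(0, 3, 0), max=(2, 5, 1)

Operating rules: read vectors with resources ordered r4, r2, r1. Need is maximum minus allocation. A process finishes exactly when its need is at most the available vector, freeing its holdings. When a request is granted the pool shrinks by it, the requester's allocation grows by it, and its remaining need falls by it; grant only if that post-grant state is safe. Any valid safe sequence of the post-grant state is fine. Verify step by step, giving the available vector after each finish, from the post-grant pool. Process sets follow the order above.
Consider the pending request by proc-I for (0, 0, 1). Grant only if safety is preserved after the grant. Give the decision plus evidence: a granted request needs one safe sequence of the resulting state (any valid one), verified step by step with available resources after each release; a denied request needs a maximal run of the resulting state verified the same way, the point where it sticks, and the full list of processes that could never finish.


GRANT: granting preserves safety; a valid post-grant sequence is proc-A, proc-E, proc-H, proc-B, proc-F, proc-I.
Key observation: the grant leaves (1, 2, 1) free — enough for proc-A, whose release restarts the cascade.
Verifying the post-grant state step by step:
  pool = (1, 2, 1)
  proc-A needs (0, 1, 1) <= (1, 2, 1) -> finishes; pool += (1, 0, 0) = (2, 2, 1)
  proc-E needs (2, 2, 1) <= (2, 2, 1) -> finishes; pool += (0, 3, 0) = (2, 5, 1)
  proc-H needs (1, 2, 1) <= (2, 5, 1) -> finishes; pool += (0, 1, 0) = (2, 6, 1)
  proc-B needs (0, 5, 1) <= (2, 6, 1) -> finishes; pool += (1, 0, 2) = (3, 6, 3)
  proc-F needs (3, 4, 2) <= (3, 6, 3) -> finishes; pool += (0, 0, 2) = (3, 6, 5)
  proc-I needs (1, 2, 3) <= (3, 6, 5) -> finishes; pool += (2, 1, 1) = (5, 7, 6)


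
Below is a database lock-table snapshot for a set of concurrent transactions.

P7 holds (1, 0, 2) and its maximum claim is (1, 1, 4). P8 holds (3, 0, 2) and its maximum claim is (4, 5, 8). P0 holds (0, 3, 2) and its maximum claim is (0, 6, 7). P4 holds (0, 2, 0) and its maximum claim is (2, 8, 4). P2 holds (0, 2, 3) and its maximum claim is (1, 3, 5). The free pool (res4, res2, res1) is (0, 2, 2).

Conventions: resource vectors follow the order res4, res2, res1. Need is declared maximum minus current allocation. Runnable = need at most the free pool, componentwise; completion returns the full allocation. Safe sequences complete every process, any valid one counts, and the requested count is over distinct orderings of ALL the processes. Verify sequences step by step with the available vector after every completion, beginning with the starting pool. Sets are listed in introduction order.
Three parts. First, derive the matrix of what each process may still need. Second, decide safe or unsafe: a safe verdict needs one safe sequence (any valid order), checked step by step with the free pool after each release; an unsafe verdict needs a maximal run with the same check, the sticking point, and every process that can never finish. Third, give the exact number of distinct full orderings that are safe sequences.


(1) Need matrix, components ordered res4, res2, res1:
  P7: (0, 1, 2)
  P8: (1, 5, 6)
  P0: (0, 3, 5)
  P4: (2, 6, 4)
  P2: (1, 1, 2)
(2) The state is SAFE; one workable sequence: P7, P2, P0, P8, P4.
Key observation: the first exact fit in this order is P7 — it needs (0, 1, 2) with (0, 2, 2) free, meeting a requested resource to the last unit.
Walking it through:
  pool = (0, 2, 2)
  run P7 (needs (0, 1, 2), free (0, 2, 2)); after release of (1, 0, 2) the pool is (1, 2, 4)
  run P2 (needs (1, 1, 2), free (1, 2, 4)); after release of (0, 2, 3) the pool is (1, 4, 7)
  run P0 (needs (0, 3, 5), free (1, 4, 7)); after release of (0, 3, 2) the pool is (1, 7, 9)
  run P8 (needs (1, 5, 6), free (1, 7, 9)); after release of (3, 0, 2) the pool is (4, 7, 11)
  run P4 (needs (2, 6, 4), free (4, 7, 11)); after release of (0, 2, 0) the pool is (4, 9, 11)
(3) Exactly 1 of the possible complete orderings is a safe sequence.


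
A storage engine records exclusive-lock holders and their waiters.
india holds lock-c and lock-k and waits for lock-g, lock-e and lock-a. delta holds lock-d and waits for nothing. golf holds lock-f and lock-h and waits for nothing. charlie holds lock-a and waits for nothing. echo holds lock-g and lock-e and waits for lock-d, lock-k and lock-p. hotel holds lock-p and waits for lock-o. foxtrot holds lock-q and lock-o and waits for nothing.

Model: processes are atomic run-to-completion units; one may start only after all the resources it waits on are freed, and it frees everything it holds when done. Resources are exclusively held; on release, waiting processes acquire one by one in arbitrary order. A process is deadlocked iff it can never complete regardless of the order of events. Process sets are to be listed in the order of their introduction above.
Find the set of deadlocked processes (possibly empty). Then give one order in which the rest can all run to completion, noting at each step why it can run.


The deadlocked set is india and echo.
Key observation: the cycle india -> echo -> india can never break — each member waits on the next; no other process is dragged down with it.
A valid finishing order for the others: foxtrot, charlie, golf, hotel, delta.
Walking it through:
  foxtrot waits on nothing -> runs at once and releases lock-q and lock-o
  charlie waits on nothing -> runs at once and releases lock-a
  golf waits on nothing -> runs at once and releases lock-f and lock-h
  hotel: everything it awaited (lock-o) is free; runs, freeing lock-p
  delta waits on nothing -> runs at once and releases lock-d


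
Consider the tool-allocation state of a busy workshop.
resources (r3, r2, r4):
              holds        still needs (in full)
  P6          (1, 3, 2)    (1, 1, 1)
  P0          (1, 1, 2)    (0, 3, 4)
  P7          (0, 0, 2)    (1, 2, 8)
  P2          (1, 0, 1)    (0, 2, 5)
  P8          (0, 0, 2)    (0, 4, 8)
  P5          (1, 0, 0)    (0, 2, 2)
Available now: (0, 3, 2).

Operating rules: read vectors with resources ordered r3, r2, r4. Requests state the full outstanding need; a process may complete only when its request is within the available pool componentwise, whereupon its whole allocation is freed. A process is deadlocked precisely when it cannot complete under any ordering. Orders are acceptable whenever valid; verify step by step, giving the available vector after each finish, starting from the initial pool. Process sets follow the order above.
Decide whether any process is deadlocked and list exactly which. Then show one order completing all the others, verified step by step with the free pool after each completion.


Deadlocked set: P7 and P8.
Key observation: the wall is r4: completing P5, P6, P0, P2 brings the pool only to (4, 7, 7), and all the rest need more.
The rest can finish in the order P5, P6, P0, P2. Check, step by step:
  pool = (0, 3, 2)
  P5 needs (0, 2, 2) <= (0, 3, 2) -> finishes; pool += (1, 0, 0) = (1, 3, 2)
  P6 needs (1, 1, 1) <= (1, 3, 2) -> finishes; pool += (1, 3, 2) = (2, 6, 4)
  P0 needs (0, 3, 4) <= (2, 6, 4) -> finishes; pool += (1, 1, 2) = (3, 7, 6)
  P2 needs (0, 2, 5) <= (3, 7, 6) -> finishes; pool += (1, 0, 1) = (4, 7, 7)
None of the blocked processes ever fits:
  blocked: P7 wants (1, 2, 8), pool (4, 7, 7) — not enough r4
  blocked: P8 wants (0, 4, 8), pool (4, 7, 7) — not enough r4


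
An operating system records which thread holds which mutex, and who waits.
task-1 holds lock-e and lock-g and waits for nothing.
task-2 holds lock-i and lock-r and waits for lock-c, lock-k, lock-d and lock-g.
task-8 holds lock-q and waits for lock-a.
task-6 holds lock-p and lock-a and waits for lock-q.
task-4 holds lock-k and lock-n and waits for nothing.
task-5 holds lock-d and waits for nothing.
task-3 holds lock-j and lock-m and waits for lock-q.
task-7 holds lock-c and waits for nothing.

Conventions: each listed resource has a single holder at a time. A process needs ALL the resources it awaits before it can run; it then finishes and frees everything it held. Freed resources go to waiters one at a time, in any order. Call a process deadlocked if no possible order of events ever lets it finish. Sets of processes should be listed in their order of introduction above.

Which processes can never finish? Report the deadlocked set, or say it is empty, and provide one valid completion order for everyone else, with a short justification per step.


Deadlocked: task-8, task-6 and task-3.
Key observation: the waits loop around task-8 -> task-6 -> task-8 with no way out; task-3 waits into the deadlock from upstream.
The rest can finish in the order task-7, task-5, task-1, task-4, task-2.
Walking it through:
  run task-7 (it waits on nothing); releases lock-c
  run task-5 (it waits on nothing); releases lock-d
  run task-1 (it waits on nothing); releases lock-e and lock-g
  run task-4 (it waits on nothing); releases lock-k and lock-n
  task-2: everything it awaited (lock-c, lock-k, lock-d and lock-g) is free; runs, freeing lock-i and lock-r


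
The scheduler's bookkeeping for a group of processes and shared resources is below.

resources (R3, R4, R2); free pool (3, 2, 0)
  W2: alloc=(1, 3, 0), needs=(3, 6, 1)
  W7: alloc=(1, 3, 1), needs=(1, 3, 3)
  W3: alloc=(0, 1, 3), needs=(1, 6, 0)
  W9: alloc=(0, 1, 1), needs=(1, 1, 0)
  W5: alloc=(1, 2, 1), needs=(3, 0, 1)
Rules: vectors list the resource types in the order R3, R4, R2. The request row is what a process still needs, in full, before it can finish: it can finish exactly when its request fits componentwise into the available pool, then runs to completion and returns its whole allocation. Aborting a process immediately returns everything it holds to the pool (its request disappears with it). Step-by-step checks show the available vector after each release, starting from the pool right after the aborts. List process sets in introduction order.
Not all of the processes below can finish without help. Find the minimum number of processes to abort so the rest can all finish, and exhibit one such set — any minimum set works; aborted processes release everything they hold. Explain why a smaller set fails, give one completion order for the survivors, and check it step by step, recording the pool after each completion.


The answer: abort W2.
Key observation: before aborting W2, W3 was permanently blocked — no order could ever run it; afterwards it completes at step 3.
Minimality: the empty abort set fails — the state is deadlocked as it stands.
Survivors finish in the order: W9, W5, W3, W7. Walking it through (pool after the aborts first):
  pool = (4, 5, 0)
  W9: need (1, 1, 0) fits (4, 5, 0); releases (0, 1, 1), pool now (4, 6, 1)
  W5: need (3, 0, 1) fits (4, 6, 1); releases (1, 2, 1), pool now (5, 8, 2)
  W3: need (1, 6, 0) fits (5, 8, 2); releases (0, 1, 3), pool now (5, 9, 5)
  W7: need (1, 3, 3) fits (5, 9, 5); releases (1, 3, 1), pool now (6, 12, 6)


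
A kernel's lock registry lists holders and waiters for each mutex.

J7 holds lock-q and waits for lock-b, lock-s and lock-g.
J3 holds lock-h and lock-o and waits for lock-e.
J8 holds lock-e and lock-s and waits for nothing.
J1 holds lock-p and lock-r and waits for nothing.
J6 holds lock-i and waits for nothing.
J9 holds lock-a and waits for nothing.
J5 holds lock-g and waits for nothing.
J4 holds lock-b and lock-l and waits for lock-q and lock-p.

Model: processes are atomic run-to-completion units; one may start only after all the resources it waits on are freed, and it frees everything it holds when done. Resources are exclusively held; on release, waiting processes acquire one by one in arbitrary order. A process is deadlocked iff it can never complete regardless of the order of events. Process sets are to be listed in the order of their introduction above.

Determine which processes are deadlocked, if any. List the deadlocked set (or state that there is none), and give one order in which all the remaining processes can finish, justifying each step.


The deadlocked set is J7 and J4.
Key observation: the knot is the closed ring of waits J7 -> J4 -> J7; no other process is dragged down with it.
One completion order for the rest: J8, J6, J1, J3, J5, J9.
Walking it through:
  run J8 (it waits on nothing); releases lock-e and lock-s
  run J6 (it waits on nothing); releases lock-i
  run J1 (it waits on nothing); releases lock-p and lock-r
  J3 waits on lock-e — all released -> runs and releases lock-h and lock-o
  run J5 (it waits on nothing); releases lock-g
  run J9 (it waits on nothing); releases lock-a


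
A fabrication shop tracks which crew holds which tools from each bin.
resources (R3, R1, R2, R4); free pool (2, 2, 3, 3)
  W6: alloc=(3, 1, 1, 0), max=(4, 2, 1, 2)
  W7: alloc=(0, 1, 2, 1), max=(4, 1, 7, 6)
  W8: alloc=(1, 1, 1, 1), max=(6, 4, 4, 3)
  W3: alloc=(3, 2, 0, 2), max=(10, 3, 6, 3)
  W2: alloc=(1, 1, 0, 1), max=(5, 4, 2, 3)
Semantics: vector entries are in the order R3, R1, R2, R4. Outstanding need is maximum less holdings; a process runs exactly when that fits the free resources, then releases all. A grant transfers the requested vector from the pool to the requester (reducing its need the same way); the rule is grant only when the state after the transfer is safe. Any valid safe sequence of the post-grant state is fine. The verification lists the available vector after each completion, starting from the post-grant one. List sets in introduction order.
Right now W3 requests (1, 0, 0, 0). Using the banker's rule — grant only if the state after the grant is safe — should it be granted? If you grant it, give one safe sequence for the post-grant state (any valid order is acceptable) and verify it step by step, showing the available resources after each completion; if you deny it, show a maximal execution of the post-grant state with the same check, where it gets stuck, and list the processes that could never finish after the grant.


GRANT: granting preserves safety; a valid post-grant sequence is W6, W2, W8, W7, W3.
Key observation: after the grant the pool drops to (1, 2, 3, 3), which still lets W6 finish first and unwind the rest.
Step-by-step check of the post-grant state:
  pool = (1, 2, 3, 3)
  W6 needs (1, 1, 0, 2) <= (1, 2, 3, 3) -> finishes; pool += (3, 1, 1, 0) = (4, 3, 4, 3)
  W2 needs (4, 3, 2, 2) <= (4, 3, 4, 3) -> finishes; pool += (1, 1, 0, 1) = (5, 4, 4, 4)
  W8 needs (5, 3, 3, 2) <= (5, 4, 4, 4) -> finishes; pool += (1, 1, 1, 1) = (6, 5, 5, 5)
  W7 needs (4, 0, 5, 5) <= (6, 5, 5, 5) -> finishes; pool += (0, 1, 2, 1) = (6, 6, 7, 6)
  W3 needs (6, 1, 6, 1) <= (6, 6, 7, 6) -> finishes; pool += (4, 2, 0, 2) = (10, 8, 7, 8)


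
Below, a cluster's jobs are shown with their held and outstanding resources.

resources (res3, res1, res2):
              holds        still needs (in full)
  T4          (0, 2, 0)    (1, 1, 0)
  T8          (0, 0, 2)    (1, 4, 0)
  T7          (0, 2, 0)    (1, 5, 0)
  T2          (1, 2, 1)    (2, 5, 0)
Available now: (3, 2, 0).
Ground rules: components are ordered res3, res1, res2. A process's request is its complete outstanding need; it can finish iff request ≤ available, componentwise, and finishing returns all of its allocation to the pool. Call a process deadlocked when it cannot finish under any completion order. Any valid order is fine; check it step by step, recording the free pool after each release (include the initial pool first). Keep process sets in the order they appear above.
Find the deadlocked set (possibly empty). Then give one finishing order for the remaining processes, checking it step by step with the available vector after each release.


The deadlocked set is T7 and T2.
Key observation: T4, T8 can finish, but then (3, 4, 2) is all there is, and the blocked group's res1 demands exceed it.
One completion order for the rest: T4, T8. Verifying each step:
  pool = (3, 2, 0)
  run T4 (needs (1, 1, 0), free (3, 2, 0)); after release of (0, 2, 0) the pool is (3, 4, 0)
  run T8 (needs (1, 4, 0), free (3, 4, 0)); after release of (0, 0, 2) the pool is (3, 4, 2)
The blocked processes can never fit:
  T7 cannot run: need (1, 5, 0) vs free (3, 4, 2) (insufficient res1)
  T2 cannot run: need (2, 5, 0) vs free (3, 4, 2) (insufficient res1)


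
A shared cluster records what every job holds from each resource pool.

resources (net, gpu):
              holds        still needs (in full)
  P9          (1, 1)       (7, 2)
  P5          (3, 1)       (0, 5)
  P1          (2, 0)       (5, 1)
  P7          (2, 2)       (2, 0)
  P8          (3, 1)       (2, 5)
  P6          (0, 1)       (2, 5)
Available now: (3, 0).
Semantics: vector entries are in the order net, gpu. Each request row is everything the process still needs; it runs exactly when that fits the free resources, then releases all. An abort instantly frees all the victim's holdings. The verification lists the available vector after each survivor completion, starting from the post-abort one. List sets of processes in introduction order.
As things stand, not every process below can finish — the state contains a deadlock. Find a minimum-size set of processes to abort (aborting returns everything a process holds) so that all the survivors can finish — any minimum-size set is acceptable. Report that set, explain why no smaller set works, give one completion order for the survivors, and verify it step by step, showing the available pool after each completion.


Minimum abort set: P5 and P8.
Key observation: the returned (6, 2) from P5 and P8 is what brings P6 — unrunnable before, under any order — into play at step 4.
Minimality, checking each single-abort alternative: P9 alone leaves P5 blocked (short on gpu); P5 alone leaves P8 blocked (short on gpu); P1 alone leaves P5 blocked (short on gpu); P7 alone leaves P5 blocked (short on gpu); P8 alone leaves P5 blocked (short on gpu); P6 alone leaves P5 blocked (short on gpu).
Survivors finish in the order: P7, P9, P1, P6. Walking it through (pool after the aborts first):
  pool = (9, 2)
  P7 needs (2, 0) <= (9, 2) -> finishes; pool += (2, 2) = (11, 4)
  P9 needs (7, 2) <= (11, 4) -> finishes; pool += (1, 1) = (12, 5)
  P1 needs (5, 1) <= (12, 5) -> finishes; pool += (2, 0) = (14, 5)
  P6 needs (2, 5) <= (14, 5) -> finishes; pool += (0, 1) = (14, 6)


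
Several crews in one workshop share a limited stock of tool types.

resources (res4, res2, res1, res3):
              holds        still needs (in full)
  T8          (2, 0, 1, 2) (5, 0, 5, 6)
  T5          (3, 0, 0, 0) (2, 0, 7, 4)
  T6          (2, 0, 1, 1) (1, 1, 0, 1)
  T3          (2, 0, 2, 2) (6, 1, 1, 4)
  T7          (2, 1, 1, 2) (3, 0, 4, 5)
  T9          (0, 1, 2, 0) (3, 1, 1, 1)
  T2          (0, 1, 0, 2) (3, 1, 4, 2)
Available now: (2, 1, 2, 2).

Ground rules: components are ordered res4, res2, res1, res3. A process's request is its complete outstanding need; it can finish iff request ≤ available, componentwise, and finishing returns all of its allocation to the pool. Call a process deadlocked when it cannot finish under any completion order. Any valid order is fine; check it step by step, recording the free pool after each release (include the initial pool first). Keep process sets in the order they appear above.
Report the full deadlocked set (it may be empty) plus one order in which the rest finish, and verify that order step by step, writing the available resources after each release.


Nothing here is deadlocked.
Key observation: no deadlock: T6 fits now, and the freed resources carry the rest through.
A valid finishing order for the others: T6, T9, T2, T7, T3, T8, T5. Check, step by step:
  pool = (2, 1, 2, 2)
  T6 needs (1, 1, 0, 1) <= (2, 1, 2, 2) -> finishes; pool += (2, 0, 1, 1) = (4, 1, 3, 3)
  T9 needs (3, 1, 1, 1) <= (4, 1, 3, 3) -> finishes; pool += (0, 1, 2, 0) = (4, 2, 5, 3)
  T2 needs (3, 1, 4, 2) <= (4, 2, 5, 3) -> finishes; pool += (0, 1, 0, 2) = (4, 3, 5, 5)
  T7 needs (3, 0, 4, 5) <= (4, 3, 5, 5) -> finishes; pool += (2, 1, 1, 2) = (6, 4, 6, 7)
  T3 needs (6, 1, 1, 4) <= (6, 4, 6, 7) -> finishes; pool += (2, 0, 2, 2) = (8, 4, 8, 9)
  T8 needs (5, 0, 5, 6) <= (8, 4, 8, 9) -> finishes; pool += (2, 0, 1, 2) = (10, 4, 9, 11)
  T5 needs (2, 0, 7, 4) <= (10, 4, 9, 11) -> finishes; pool += (3, 0, 0, 0) = (13, 4, 9, 11)


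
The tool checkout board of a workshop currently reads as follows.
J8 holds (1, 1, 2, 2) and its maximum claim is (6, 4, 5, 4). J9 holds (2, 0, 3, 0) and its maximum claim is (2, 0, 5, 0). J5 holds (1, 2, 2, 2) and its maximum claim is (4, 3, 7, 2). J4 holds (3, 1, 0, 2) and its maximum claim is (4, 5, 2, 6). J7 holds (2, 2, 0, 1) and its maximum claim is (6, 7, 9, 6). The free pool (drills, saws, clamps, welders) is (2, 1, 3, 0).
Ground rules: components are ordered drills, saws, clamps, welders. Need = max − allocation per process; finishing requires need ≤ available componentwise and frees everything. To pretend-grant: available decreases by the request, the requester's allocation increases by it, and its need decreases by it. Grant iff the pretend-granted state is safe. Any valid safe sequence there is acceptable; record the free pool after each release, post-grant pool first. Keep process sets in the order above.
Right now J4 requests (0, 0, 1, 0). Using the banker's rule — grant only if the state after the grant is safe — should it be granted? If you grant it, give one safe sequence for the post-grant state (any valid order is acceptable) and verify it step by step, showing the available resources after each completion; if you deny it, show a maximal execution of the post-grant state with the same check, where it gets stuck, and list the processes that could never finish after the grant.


GRANT — the state after the grant stays safe, e.g. via J9, J5, J8, J4, J7.
Key observation: granting shrinks the pool to (2, 1, 2, 0), yet J9 still fits and the chain goes through.
Verifying the post-grant state step by step:
  pool = (2, 1, 2, 0)
  run J9 (needs (0, 0, 2, 0), free (2, 1, 2, 0)); after release of (2, 0, 3, 0) the pool is (4, 1, 5, 0)
  run J5 (needs (3, 1, 5, 0), free (4, 1, 5, 0)); after release of (1, 2, 2, 2) the pool is (5, 3, 7, 2)
  run J8 (needs (5, 3, 3, 2), free (5, 3, 7, 2)); after release of (1, 1, 2, 2) the pool is (6, 4, 9, 4)
  run J4 (needs (1, 4, 1, 4), free (6, 4, 9, 4)); after release of (3, 1, 1, 2) the pool is (9, 5, 10, 6)
  run J7 (needs (4, 5, 9, 5), free (9, 5, 10, 6)); after release of (2, 2, 0, 1) the pool is (11, 7, 10, 7)


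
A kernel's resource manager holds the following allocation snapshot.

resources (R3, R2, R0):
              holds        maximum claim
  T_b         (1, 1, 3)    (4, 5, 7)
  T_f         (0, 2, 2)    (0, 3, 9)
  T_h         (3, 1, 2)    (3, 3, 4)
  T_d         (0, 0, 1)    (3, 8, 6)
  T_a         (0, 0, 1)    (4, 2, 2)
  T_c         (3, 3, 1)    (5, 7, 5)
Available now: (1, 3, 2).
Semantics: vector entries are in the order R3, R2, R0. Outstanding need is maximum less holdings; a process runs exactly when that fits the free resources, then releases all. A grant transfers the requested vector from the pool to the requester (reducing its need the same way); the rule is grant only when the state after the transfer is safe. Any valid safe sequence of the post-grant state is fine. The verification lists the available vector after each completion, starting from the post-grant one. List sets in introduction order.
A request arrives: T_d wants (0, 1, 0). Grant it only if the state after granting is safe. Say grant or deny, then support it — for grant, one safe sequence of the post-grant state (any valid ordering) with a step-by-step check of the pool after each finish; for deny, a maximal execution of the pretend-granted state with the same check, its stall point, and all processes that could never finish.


DENY. Granting would leave the state unsafe.
Key observation: after T_h, T_a the pool peaks at (4, 3, 5), and each blocked process is short somewhere: T_b on R2; T_f on R0; T_d on R2; T_c on R2.
After a pretend grant, a maximal execution: T_h, T_a — then nothing else fits. Check, step by step:
  pool = (1, 2, 2)
  run T_h (needs (0, 2, 2), free (1, 2, 2)); after release of (3, 1, 2) the pool is (4, 3, 4)
  run T_a (needs (4, 2, 1), free (4, 3, 4)); after release of (0, 0, 1) the pool is (4, 3, 5)
  T_b still needs (3, 4, 4) but only (4, 3, 5) is free — short on R2
  T_f still needs (0, 1, 7) but only (4, 3, 5) is free — short on R0
  T_d still needs (3, 7, 5) but only (4, 3, 5) is free — short on R2
  T_c still needs (2, 4, 4) but only (4, 3, 5) is free — short on R2
Processes that could never finish after the grant: T_b, T_f, T_d and T_c.


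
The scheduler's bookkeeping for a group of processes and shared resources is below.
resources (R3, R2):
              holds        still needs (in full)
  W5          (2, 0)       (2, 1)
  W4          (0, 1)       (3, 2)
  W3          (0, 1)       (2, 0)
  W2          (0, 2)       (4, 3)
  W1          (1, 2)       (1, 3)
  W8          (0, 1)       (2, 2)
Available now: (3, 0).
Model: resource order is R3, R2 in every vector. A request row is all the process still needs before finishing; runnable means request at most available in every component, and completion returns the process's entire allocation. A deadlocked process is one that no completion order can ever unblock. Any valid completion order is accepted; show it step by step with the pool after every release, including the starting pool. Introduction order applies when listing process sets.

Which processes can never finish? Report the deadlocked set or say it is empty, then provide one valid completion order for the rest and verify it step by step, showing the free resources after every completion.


The deadlocked set is W4, W2, W1 and W8.
Key observation: W3, W5 can finish, but then (5, 1) is all there is, and the blocked group's R2 demands exceed it.
One completion order for the rest: W3, W5. Verifying each step:
  pool = (3, 0)
  W3 needs (2, 0) <= (3, 0) -> finishes; pool += (0, 1) = (3, 1)
  W5 needs (2, 1) <= (3, 1) -> finishes; pool += (2, 0) = (5, 1)
The blocked processes can never fit:
  blocked: W4 wants (3, 2), pool (5, 1) — not enough R2
  blocked: W2 wants (4, 3), pool (5, 1) — not enough R2
  blocked: W1 wants (1, 3), pool (5, 1) — not enough R2
  blocked: W8 wants (2, 2), pool (5, 1) — not enough R2


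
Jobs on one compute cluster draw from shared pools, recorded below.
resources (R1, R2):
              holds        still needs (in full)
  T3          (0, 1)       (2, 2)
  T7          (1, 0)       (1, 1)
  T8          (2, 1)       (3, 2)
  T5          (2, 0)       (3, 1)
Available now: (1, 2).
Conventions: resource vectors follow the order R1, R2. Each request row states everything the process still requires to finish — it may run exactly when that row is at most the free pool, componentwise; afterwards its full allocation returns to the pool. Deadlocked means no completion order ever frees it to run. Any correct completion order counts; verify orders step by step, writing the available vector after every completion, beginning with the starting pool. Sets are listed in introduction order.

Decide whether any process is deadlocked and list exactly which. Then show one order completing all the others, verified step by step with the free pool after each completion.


Deadlocked: T8 and T5.
Key observation: the wall is R1: completing T7, T3 brings the pool only to (2, 3), and all the rest need more.
One completion order for the rest: T7, T3. Verifying each step:
  pool = (1, 2)
  T7: need (1, 1) fits (1, 2); releases (1, 0), pool now (2, 2)
  T3: need (2, 2) fits (2, 2); releases (0, 1), pool now (2, 3)
The blocked processes can never fit:
  blocked: T8 wants (3, 2), pool (2, 3) — not enough R1
  blocked: T5 wants (3, 1), pool (2, 3) — not enough R1


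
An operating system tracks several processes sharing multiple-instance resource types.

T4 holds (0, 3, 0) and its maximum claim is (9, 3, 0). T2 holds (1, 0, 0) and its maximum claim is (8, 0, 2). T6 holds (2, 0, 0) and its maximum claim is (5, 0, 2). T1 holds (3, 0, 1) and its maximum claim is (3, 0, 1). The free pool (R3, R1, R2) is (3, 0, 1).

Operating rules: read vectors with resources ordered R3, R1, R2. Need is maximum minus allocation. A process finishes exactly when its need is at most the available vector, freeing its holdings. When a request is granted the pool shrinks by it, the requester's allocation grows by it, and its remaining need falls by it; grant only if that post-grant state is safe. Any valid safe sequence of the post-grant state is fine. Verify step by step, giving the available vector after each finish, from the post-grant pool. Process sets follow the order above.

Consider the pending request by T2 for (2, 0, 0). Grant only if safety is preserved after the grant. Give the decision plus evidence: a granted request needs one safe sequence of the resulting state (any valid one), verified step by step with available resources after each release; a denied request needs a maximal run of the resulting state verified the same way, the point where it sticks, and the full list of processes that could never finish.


GRANT: granting preserves safety; a valid post-grant sequence is T1, T6, T2, T4.
Key observation: (1, 0, 1) free after granting still covers T1 first, and each release covers the next.
Verifying the post-grant state step by step:
  pool = (1, 0, 1)
  run T1 (needs (0, 0, 0), free (1, 0, 1)); after release of (3, 0, 1) the pool is (4, 0, 2)
  run T6 (needs (3, 0, 2), free (4, 0, 2)); after release of (2, 0, 0) the pool is (6, 0, 2)
  run T2 (needs (5, 0, 2), free (6, 0, 2)); after release of (3, 0, 0) the pool is (9, 0, 2)
  run T4 (needs (9, 0, 0), free (9, 0, 2)); after release of (0, 3, 0) the pool is (9, 3, 2)


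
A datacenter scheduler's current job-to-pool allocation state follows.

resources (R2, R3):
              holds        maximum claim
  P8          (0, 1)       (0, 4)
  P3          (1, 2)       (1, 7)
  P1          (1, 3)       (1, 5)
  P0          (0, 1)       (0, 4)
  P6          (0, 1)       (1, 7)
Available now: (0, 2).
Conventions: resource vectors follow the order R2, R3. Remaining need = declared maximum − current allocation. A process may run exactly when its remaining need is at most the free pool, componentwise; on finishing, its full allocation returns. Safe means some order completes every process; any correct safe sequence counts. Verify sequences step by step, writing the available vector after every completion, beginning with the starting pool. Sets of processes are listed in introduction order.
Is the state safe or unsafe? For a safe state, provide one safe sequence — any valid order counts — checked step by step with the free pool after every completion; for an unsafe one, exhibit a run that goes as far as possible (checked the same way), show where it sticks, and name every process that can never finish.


SAFE — a valid safe sequence is P1, P8, P3, P0, P6.
Key observation: at P1 the run first touches a limit — (0, 2) against (0, 2), exact on a resource it actually requests.
Check, step by step:
  pool = (0, 2)
  run P1 (needs (0, 2), free (0, 2)); after release of (1, 3) the pool is (1, 5)
  run P8 (needs (0, 3), free (1, 5)); after release of (0, 1) the pool is (1, 6)
  run P3 (needs (0, 5), free (1, 6)); after release of (1, 2) the pool is (2, 8)
  run P0 (needs (0, 3), free (2, 8)); after release of (0, 1) the pool is (2, 9)
  run P6 (needs (1, 6), free (2, 9)); after release of (0, 1) the pool is (2, 10)


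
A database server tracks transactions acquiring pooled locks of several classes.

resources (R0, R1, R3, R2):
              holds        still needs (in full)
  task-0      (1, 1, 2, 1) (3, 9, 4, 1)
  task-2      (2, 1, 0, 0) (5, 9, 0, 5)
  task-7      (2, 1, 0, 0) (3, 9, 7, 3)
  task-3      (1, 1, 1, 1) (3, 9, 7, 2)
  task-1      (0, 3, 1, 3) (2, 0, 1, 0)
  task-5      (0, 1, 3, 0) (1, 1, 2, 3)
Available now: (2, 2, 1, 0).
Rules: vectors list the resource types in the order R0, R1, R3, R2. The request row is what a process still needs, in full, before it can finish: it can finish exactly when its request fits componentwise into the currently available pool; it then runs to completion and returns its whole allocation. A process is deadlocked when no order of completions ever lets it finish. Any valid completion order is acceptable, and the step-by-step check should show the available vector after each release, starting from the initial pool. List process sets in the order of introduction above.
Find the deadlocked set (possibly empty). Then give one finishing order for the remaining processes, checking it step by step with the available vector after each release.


Deadlocked: task-0, task-2, task-7 and task-3.
Key observation: R0 is the bottleneck — with task-1, task-5 done the pool holds (2, 6, 5, 3), short of every remaining need.
One completion order for the rest: task-1, task-5. Step-by-step check:
  pool = (2, 2, 1, 0)
  task-1: need (2, 0, 1, 0) fits (2, 2, 1, 0); releases (0, 3, 1, 3), pool now (2, 5, 2, 3)
  task-5: need (1, 1, 2, 3) fits (2, 5, 2, 3); releases (0, 1, 3, 0), pool now (2, 6, 5, 3)
None of the blocked processes ever fits:
  task-0 cannot run: need (3, 9, 4, 1) vs free (2, 6, 5, 3) (insufficient R0 and R1)
  task-2 cannot run: need (5, 9, 0, 5) vs free (2, 6, 5, 3) (insufficient R0, R1 and R2)
  task-7 cannot run: need (3, 9, 7, 3) vs free (2, 6, 5, 3) (insufficient R0, R1 and R3)
  task-3 cannot run: need (3, 9, 7, 2) vs free (2, 6, 5, 3) (insufficient R0, R1 and R3)


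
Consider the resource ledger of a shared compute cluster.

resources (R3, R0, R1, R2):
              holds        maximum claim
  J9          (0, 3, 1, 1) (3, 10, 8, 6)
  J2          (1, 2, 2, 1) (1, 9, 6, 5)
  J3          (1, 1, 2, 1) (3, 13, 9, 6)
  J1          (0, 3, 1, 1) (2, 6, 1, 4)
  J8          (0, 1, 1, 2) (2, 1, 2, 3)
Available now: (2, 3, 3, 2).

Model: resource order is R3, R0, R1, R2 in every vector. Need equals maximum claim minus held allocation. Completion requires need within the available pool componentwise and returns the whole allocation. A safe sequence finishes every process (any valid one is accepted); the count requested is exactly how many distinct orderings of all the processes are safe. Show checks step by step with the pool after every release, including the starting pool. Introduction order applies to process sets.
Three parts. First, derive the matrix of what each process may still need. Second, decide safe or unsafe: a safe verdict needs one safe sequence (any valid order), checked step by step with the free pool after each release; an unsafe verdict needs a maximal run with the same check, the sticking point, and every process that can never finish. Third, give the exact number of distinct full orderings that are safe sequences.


(1) Remaining need (order R3, R0, R1, R2):
  J9: (3, 7, 7, 5)
  J2: (0, 7, 4, 4)
  J3: (2, 12, 7, 5)
  J1: (2, 3, 0, 3)
  J8: (2, 0, 1, 1)
(2) SAFE. One safe sequence: J8, J1, J2, J9, J3.
Key observation: the first exact fit in this order is J8 — it needs (2, 0, 1, 1) with (2, 3, 3, 2) free, meeting a requested resource to the last unit.
Check, step by step:
  pool = (2, 3, 3, 2)
  J8: need (2, 0, 1, 1) fits (2, 3, 3, 2); releases (0, 1, 1, 2), pool now (2, 4, 4, 4)
  J1: need (2, 3, 0, 3) fits (2, 4, 4, 4); releases (0, 3, 1, 1), pool now (2, 7, 5, 5)
  J2: need (0, 7, 4, 4) fits (2, 7, 5, 5); releases (1, 2, 2, 1), pool now (3, 9, 7, 6)
  J9: need (3, 7, 7, 5) fits (3, 9, 7, 6); releases (0, 3, 1, 1), pool now (3, 12, 8, 7)
  J3: need (2, 12, 7, 5) fits (3, 12, 8, 7); releases (1, 1, 2, 1), pool now (4, 13, 10, 8)
(3) Precisely 1 of the possible complete orderings is a safe sequence.
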